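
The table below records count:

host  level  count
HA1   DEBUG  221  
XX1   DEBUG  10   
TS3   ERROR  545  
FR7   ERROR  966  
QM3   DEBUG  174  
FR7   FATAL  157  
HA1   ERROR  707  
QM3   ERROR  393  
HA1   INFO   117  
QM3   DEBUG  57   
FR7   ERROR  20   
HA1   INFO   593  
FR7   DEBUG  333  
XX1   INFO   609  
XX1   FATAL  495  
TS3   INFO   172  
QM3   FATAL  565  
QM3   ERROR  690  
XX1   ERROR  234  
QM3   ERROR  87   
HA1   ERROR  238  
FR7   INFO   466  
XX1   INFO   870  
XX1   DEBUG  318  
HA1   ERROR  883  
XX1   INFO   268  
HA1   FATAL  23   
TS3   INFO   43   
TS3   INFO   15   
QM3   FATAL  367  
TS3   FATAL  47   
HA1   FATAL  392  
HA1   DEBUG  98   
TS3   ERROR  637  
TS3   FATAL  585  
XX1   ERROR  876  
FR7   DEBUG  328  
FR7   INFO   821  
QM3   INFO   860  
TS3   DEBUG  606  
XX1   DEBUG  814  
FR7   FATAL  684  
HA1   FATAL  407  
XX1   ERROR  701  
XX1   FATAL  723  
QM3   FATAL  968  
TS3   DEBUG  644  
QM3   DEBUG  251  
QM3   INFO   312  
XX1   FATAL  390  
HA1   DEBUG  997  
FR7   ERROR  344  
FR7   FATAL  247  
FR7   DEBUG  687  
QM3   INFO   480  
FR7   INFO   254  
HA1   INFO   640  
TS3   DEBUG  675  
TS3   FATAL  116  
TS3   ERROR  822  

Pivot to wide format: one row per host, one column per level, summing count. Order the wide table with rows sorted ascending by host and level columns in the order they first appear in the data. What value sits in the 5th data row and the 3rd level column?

With rows sorted ascending by host, row 5 is host=XX1. level columns in first-appearance order: DEBUG, ERROR, FATAL, INFO; column 3 is FATAL.
Long rows with host=XX1, level=FATAL: 495 + 723 + 390 = 1608.

1608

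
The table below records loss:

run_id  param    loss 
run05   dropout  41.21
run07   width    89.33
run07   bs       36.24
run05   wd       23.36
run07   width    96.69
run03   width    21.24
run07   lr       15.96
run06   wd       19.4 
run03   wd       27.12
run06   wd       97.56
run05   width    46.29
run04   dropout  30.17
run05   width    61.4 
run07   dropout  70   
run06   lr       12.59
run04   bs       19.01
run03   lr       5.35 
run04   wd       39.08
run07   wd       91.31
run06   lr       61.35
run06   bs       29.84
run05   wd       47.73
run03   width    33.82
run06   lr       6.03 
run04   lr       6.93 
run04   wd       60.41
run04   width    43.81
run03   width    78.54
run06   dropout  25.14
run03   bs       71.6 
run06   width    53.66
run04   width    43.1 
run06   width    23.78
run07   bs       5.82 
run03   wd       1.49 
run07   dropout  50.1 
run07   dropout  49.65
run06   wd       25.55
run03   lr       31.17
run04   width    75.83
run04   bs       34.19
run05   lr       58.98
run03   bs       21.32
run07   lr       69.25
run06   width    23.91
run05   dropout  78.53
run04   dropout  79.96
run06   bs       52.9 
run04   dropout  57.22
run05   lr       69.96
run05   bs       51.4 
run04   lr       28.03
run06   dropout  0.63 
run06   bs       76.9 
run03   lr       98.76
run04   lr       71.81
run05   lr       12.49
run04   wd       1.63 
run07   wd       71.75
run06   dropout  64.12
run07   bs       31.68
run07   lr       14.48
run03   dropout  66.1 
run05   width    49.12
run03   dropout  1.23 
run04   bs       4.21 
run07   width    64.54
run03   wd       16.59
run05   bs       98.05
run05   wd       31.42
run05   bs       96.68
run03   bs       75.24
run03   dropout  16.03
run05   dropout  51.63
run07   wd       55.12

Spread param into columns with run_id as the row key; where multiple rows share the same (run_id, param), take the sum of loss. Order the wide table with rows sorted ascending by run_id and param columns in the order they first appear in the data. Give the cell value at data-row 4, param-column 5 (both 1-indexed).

79.97

With rows sorted ascending by run_id, row 4 is run_id=run06. param columns in first-appearance order: dropout, width, bs, wd, lr; column 5 is lr.
Long rows with run_id=run06, param=lr: 12.59 + 61.35 + 6.03 = 79.97.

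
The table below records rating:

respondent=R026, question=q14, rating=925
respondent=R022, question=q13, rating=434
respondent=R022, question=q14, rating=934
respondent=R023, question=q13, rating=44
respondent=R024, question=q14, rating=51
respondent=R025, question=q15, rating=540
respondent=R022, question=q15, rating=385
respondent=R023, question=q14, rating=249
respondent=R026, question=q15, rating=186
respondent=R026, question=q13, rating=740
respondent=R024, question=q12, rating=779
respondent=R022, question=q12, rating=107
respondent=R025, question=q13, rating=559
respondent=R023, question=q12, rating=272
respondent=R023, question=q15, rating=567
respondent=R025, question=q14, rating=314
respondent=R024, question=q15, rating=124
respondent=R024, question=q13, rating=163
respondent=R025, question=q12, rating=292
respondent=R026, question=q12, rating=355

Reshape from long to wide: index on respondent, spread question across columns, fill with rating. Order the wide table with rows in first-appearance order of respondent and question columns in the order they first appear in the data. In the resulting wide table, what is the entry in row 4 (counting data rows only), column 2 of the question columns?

163

With rows in first-appearance order of respondent, row 4 is respondent=R024. question columns in first-appearance order: q14, q13, q15, q12; column 2 is q13.
Long rows with respondent=R024, question=q13: rating = 163.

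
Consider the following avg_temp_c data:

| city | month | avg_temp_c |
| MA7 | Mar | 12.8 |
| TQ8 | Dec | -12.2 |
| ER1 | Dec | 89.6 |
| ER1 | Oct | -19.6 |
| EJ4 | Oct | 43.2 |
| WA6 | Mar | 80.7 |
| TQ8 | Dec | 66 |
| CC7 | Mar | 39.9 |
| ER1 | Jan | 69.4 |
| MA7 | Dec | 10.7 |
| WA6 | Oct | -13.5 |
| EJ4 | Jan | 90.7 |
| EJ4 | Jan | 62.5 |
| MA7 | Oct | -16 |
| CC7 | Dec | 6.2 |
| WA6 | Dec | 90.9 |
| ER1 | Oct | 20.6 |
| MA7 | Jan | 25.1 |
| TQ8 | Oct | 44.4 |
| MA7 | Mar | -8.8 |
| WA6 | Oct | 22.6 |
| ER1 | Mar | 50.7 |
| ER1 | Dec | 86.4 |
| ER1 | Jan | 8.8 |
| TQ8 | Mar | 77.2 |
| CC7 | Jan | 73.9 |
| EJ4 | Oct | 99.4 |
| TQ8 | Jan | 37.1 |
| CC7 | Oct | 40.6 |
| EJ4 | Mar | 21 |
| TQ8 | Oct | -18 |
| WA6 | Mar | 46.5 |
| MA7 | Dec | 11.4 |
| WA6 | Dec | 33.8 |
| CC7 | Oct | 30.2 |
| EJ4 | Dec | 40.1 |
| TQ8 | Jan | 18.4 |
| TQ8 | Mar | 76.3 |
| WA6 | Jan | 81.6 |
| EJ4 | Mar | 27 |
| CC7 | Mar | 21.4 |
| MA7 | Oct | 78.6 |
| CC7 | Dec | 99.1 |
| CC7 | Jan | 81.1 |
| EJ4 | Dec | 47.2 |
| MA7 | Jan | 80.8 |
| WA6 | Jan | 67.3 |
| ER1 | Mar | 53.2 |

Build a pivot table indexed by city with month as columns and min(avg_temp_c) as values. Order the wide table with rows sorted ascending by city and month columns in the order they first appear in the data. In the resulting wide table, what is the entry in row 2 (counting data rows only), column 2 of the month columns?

40.1

With rows sorted ascending by city, row 2 is city=EJ4. month columns in first-appearance order: Mar, Dec, Oct, Jan; column 2 is Dec.
Long rows with city=EJ4, month=Dec: min(40.1, 47.2) = 40.1.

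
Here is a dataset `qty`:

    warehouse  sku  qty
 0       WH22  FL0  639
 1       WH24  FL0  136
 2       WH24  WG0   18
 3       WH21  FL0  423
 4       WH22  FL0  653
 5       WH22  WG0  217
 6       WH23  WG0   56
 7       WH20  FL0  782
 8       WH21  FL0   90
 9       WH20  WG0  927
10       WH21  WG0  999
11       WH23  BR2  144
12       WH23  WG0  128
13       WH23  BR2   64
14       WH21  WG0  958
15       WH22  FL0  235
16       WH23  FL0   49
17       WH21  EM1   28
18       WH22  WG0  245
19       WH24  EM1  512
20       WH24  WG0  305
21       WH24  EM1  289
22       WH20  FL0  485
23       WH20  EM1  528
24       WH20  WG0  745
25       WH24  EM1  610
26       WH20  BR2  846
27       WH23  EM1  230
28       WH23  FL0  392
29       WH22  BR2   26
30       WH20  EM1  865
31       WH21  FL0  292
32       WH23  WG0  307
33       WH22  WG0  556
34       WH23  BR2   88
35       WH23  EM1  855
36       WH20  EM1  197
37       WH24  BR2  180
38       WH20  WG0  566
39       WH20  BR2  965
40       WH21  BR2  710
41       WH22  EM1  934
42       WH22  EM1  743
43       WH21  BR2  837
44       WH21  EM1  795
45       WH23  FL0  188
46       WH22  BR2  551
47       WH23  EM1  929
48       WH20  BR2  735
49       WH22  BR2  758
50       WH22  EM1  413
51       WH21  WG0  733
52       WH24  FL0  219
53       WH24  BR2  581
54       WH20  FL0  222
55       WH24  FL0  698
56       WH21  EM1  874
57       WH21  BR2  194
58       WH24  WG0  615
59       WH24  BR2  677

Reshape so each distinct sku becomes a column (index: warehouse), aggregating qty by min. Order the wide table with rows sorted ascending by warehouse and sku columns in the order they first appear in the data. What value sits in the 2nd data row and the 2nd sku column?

733

With rows sorted ascending by warehouse, row 2 is warehouse=WH21. sku columns in first-appearance order: FL0, WG0, BR2, EM1; column 2 is WG0.
Long rows with warehouse=WH21, sku=WG0: min(999, 958, 733) = 733.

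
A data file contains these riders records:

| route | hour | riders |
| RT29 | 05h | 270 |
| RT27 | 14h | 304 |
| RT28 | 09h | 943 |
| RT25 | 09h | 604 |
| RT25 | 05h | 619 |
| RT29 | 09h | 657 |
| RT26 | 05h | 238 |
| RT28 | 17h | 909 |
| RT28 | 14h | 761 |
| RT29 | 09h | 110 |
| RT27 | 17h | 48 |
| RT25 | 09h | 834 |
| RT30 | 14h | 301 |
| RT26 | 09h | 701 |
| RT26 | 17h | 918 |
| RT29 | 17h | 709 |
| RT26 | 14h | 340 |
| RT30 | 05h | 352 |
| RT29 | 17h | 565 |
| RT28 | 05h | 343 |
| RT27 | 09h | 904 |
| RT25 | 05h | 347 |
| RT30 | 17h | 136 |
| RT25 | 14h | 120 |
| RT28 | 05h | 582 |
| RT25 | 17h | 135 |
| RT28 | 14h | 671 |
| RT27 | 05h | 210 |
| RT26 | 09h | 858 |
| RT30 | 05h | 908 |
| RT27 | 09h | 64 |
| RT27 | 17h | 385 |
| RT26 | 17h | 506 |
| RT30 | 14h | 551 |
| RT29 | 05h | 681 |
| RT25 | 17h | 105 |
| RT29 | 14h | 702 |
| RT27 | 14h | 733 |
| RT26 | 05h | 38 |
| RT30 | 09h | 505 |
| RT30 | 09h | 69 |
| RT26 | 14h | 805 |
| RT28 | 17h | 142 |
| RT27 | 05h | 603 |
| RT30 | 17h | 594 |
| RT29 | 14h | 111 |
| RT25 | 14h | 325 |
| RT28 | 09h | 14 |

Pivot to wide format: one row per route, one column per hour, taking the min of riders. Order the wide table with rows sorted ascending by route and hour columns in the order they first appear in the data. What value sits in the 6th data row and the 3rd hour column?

With rows sorted ascending by route, row 6 is route=RT30. hour columns in first-appearance order: 05h, 14h, 09h, 17h; column 3 is 09h.
Long rows with route=RT30, hour=09h: min(505, 69) = 69.

69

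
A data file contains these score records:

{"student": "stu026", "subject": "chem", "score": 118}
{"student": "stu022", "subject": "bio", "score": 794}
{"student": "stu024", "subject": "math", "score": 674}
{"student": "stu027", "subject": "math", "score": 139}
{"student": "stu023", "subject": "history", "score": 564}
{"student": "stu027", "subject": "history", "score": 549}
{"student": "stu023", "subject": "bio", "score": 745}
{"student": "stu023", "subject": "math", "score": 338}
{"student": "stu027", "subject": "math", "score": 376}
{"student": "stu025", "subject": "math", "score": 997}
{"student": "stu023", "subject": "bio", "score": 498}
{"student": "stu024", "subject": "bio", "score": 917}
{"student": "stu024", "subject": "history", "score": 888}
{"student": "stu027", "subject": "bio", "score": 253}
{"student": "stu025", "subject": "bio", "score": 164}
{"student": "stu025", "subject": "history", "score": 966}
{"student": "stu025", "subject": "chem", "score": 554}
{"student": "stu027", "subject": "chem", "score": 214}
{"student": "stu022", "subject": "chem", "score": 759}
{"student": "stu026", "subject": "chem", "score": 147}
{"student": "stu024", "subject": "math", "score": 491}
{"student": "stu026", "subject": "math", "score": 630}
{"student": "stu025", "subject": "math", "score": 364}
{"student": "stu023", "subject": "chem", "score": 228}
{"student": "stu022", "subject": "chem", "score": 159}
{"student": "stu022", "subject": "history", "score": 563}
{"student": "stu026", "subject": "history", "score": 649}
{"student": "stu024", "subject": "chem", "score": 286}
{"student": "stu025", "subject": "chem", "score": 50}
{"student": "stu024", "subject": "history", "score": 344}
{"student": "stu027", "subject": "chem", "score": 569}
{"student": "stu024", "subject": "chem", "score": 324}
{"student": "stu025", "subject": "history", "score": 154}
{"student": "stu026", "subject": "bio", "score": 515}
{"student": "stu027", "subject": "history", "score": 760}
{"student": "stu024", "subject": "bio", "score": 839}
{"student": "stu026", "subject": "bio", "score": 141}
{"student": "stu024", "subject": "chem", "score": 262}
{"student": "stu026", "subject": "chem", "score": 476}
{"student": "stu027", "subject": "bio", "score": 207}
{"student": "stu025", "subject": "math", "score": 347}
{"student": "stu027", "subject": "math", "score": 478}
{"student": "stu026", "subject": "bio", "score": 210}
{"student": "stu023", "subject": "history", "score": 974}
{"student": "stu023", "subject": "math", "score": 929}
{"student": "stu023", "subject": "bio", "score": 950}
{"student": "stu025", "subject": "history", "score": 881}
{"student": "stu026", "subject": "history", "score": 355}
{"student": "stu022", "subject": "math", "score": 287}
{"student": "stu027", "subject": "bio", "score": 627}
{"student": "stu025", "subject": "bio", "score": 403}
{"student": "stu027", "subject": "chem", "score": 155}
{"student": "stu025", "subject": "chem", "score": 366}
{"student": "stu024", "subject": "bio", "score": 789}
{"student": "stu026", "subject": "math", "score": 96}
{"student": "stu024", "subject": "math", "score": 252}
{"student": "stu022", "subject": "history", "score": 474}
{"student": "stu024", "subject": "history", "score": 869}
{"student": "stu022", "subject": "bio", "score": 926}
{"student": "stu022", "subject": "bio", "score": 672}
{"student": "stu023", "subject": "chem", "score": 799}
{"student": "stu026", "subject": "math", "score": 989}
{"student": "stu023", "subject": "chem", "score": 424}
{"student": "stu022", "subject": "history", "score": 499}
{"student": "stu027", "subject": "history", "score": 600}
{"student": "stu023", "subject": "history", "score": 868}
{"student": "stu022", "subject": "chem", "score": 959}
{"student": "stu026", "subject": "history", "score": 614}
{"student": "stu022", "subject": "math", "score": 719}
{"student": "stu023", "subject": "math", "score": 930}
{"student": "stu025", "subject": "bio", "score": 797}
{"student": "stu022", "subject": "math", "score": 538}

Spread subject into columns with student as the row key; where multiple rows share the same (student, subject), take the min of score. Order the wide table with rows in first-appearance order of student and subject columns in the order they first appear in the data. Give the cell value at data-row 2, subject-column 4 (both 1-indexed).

474

With rows in first-appearance order of student, row 2 is student=stu022. subject columns in first-appearance order: chem, bio, math, history; column 4 is history.
Long rows with student=stu022, subject=history: min(563, 474, 499) = 474.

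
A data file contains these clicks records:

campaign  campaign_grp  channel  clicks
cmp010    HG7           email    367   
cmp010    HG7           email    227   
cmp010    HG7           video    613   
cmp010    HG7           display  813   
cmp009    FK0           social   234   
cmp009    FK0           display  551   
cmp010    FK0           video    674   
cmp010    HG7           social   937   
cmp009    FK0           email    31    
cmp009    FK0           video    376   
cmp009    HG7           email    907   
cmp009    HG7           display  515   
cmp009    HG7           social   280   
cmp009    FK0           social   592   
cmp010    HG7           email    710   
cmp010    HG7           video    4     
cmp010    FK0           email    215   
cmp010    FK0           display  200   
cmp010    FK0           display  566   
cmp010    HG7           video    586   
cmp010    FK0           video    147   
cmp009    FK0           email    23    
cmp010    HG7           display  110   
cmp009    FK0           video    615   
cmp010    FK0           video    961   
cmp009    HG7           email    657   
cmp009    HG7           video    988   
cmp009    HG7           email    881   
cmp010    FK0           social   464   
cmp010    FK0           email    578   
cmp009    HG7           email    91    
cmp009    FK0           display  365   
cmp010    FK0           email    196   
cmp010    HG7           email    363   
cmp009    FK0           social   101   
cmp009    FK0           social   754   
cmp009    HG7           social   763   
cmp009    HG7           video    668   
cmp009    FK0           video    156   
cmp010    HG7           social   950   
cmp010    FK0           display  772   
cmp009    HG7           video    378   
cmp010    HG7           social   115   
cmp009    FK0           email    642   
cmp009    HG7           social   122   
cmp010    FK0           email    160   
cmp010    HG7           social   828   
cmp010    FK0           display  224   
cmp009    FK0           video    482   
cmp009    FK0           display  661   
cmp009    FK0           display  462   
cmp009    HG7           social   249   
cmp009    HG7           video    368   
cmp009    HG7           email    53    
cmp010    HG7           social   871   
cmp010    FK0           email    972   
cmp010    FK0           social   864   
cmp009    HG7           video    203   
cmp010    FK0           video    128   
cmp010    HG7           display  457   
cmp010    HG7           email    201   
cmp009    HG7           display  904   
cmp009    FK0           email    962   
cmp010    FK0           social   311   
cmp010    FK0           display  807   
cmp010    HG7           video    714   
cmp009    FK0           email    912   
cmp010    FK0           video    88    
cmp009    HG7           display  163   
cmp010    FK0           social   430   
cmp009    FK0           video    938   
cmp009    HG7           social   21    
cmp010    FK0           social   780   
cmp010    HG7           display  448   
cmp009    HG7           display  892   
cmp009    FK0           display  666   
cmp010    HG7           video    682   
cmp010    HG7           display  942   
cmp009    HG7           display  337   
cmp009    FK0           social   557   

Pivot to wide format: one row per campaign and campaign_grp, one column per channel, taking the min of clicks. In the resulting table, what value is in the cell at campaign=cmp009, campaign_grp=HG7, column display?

163

Rows with campaign=cmp009, campaign_grp=HG7 and channel=display: clicks values are 515, 904, 163, 892, 337.
min(515, 904, 163, 892, 337) = 163.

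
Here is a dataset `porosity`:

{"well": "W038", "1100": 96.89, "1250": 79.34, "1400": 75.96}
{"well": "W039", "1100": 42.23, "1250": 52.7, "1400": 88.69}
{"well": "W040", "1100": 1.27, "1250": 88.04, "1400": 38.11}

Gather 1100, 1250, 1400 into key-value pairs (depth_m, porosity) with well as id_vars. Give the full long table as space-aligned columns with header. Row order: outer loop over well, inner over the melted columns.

well  depth_m  porosity
W038  1100     96.89   
W038  1250     79.34   
W038  1400     75.96   
W039  1100     42.23   
W039  1250     52.7    
W039  1400     88.69   
W040  1100     1.27    
W040  1250     88.04   
W040  1400     38.11   

Each (well, column) pair becomes one row: 3 × 3 = 9 rows.
For example, (W038, 1100) → porosity=96.89.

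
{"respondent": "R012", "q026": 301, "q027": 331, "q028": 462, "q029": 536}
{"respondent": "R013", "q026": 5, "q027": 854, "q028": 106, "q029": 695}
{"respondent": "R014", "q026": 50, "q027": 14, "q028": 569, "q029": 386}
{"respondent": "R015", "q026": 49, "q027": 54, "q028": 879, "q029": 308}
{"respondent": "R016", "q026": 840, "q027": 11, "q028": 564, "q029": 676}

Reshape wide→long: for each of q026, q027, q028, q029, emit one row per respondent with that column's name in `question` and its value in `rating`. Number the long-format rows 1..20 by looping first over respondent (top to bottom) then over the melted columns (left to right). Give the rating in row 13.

49

20 rows total (5 × 4). Row 13: index ⌊(13-1)/4⌋ = 3 into respondent → R015; (13-1) mod 4 = 0 into the melted columns → q026.
So row 13 is (R015, q026, 49); rating = 49.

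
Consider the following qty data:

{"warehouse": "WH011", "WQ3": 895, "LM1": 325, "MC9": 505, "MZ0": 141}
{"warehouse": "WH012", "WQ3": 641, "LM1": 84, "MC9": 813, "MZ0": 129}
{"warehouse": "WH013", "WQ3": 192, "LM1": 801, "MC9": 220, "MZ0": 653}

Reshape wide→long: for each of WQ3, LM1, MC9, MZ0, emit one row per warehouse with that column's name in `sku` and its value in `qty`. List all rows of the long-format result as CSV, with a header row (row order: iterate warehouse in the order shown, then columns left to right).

Each (warehouse, column) pair becomes one row: 3 × 4 = 12 rows.
For example, (WH011, WQ3) → qty=895.

warehouse,sku,qty
WH011,WQ3,895
WH011,LM1,325
WH011,MC9,505
WH011,MZ0,141
WH012,WQ3,641
WH012,LM1,84
WH012,MC9,813
WH012,MZ0,129
WH013,WQ3,192
WH013,LM1,801
WH013,MC9,220
WH013,MZ0,653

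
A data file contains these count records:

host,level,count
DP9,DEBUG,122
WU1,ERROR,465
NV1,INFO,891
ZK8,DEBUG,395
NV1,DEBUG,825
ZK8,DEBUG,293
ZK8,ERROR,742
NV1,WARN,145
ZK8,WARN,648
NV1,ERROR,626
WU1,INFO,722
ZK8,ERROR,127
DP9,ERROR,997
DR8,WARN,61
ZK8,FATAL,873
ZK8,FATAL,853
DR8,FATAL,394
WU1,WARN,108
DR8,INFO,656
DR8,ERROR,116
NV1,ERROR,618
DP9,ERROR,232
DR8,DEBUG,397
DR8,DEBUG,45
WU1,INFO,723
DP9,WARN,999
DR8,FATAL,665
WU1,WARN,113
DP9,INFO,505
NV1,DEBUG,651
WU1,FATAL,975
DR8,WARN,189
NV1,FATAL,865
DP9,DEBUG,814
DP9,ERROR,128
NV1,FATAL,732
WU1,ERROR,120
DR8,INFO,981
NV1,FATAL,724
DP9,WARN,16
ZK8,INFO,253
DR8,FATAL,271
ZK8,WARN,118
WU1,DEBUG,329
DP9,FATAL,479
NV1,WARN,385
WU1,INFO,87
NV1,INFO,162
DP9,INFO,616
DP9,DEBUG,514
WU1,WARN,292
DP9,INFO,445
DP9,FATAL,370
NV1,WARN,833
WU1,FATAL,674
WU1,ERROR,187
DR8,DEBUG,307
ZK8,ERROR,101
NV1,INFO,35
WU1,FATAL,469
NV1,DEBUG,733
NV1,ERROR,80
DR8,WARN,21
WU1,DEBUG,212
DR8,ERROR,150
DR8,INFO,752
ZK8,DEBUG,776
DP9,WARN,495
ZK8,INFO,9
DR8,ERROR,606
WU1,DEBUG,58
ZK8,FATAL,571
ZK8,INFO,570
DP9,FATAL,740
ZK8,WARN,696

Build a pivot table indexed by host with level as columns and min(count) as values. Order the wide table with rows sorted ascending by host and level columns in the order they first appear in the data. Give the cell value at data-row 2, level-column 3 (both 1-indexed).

With rows sorted ascending by host, row 2 is host=DR8. level columns in first-appearance order: DEBUG, ERROR, INFO, WARN, FATAL; column 3 is INFO.
Long rows with host=DR8, level=INFO: min(656, 981, 752) = 656.

656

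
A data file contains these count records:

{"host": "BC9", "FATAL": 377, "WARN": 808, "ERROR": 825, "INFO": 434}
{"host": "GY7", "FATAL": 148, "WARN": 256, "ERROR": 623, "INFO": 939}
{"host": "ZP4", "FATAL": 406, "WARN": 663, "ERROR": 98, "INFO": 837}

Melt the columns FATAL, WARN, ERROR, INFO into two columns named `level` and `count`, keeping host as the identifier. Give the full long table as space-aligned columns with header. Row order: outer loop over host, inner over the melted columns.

host  level  count
BC9   FATAL  377  
BC9   WARN   808  
BC9   ERROR  825  
BC9   INFO   434  
GY7   FATAL  148  
GY7   WARN   256  
GY7   ERROR  623  
GY7   INFO   939  
ZP4   FATAL  406  
ZP4   WARN   663  
ZP4   ERROR  98   
ZP4   INFO   837  

Each (host, column) pair becomes one row: 3 × 4 = 12 rows.
For example, (BC9, FATAL) → count=377.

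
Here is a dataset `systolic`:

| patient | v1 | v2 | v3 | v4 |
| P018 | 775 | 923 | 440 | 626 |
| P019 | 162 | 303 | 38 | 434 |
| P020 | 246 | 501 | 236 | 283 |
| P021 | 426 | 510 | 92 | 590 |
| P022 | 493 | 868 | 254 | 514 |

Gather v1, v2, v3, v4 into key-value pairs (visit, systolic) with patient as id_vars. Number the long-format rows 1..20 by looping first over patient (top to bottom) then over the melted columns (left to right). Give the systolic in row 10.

501

20 rows total (5 × 4). Row 10: index ⌊(10-1)/4⌋ = 2 into patient → P020; (10-1) mod 4 = 1 into the melted columns → v2.
So row 10 is (P020, v2, 501); systolic = 501.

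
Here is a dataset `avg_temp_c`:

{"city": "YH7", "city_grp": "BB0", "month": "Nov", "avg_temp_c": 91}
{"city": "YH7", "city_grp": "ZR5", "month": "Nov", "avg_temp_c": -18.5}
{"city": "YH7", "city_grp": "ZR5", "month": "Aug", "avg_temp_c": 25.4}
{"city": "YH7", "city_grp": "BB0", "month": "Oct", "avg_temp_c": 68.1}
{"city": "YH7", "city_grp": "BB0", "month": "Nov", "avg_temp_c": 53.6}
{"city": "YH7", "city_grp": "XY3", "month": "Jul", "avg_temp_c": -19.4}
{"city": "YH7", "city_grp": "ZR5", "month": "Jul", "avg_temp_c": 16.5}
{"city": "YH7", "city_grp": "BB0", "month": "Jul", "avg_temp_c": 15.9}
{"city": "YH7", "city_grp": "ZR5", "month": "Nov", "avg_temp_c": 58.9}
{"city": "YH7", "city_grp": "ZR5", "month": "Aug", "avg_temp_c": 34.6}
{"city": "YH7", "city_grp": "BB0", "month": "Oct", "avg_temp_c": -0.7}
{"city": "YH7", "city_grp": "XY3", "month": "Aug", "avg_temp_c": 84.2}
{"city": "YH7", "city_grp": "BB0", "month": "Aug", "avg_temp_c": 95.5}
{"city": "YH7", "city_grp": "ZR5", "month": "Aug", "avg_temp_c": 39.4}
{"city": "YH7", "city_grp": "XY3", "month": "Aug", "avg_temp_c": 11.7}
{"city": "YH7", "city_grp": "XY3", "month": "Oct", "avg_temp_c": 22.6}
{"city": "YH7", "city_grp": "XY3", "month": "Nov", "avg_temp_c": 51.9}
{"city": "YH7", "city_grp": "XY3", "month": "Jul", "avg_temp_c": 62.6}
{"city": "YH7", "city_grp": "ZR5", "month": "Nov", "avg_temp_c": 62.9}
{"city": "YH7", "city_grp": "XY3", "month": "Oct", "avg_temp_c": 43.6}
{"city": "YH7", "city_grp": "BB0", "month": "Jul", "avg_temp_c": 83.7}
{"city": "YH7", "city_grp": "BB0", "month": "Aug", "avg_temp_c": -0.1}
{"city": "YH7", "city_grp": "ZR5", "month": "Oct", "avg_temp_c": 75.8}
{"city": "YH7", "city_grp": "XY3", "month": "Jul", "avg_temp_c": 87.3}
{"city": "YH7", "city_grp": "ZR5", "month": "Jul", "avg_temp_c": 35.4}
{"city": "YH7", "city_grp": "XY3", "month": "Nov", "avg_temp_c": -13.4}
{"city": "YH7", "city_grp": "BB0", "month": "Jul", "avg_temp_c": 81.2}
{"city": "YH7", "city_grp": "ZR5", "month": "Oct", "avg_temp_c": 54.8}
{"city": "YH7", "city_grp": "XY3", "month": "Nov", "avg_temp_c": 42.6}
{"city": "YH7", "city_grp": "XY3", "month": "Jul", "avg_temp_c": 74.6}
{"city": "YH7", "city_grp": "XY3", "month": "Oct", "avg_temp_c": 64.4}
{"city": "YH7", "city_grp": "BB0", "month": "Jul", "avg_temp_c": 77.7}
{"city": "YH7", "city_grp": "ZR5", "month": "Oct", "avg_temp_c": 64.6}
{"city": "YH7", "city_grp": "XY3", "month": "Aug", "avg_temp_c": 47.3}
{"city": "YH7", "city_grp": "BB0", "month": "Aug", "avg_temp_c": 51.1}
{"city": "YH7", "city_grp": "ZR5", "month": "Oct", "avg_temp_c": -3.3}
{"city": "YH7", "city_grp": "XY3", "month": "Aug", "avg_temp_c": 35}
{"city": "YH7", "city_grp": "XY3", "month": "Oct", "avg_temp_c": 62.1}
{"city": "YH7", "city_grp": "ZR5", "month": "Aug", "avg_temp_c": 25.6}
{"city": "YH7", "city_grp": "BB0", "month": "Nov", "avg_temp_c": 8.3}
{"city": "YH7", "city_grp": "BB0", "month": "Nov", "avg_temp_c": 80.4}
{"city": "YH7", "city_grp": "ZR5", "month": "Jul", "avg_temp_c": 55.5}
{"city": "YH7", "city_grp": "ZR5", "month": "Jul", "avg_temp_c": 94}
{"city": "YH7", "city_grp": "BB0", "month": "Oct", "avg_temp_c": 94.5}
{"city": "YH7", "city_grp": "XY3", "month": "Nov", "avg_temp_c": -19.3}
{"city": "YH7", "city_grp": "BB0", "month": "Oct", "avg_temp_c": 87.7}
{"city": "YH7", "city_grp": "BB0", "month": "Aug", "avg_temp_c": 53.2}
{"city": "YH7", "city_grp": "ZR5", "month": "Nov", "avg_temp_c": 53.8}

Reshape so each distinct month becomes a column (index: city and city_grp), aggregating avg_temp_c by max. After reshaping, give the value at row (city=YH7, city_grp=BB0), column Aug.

95.5

Rows with city=YH7, city_grp=BB0 and month=Aug: avg_temp_c values are 95.5, -0.1, 51.1, 53.2.
max(95.5, -0.1, 51.1, 53.2) = 95.5.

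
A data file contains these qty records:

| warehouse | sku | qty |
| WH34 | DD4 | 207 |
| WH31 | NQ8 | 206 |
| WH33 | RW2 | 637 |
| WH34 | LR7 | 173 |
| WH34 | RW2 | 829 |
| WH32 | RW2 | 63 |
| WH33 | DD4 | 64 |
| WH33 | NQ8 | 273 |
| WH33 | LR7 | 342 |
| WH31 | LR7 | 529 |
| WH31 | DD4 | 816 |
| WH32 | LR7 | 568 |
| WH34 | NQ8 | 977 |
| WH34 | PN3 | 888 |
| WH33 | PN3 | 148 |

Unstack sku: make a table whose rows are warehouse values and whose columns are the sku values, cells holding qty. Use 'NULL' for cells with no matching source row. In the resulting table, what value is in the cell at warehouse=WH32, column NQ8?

No long-format row has warehouse=WH32 and sku=NQ8, so the cell is NULL.

NULL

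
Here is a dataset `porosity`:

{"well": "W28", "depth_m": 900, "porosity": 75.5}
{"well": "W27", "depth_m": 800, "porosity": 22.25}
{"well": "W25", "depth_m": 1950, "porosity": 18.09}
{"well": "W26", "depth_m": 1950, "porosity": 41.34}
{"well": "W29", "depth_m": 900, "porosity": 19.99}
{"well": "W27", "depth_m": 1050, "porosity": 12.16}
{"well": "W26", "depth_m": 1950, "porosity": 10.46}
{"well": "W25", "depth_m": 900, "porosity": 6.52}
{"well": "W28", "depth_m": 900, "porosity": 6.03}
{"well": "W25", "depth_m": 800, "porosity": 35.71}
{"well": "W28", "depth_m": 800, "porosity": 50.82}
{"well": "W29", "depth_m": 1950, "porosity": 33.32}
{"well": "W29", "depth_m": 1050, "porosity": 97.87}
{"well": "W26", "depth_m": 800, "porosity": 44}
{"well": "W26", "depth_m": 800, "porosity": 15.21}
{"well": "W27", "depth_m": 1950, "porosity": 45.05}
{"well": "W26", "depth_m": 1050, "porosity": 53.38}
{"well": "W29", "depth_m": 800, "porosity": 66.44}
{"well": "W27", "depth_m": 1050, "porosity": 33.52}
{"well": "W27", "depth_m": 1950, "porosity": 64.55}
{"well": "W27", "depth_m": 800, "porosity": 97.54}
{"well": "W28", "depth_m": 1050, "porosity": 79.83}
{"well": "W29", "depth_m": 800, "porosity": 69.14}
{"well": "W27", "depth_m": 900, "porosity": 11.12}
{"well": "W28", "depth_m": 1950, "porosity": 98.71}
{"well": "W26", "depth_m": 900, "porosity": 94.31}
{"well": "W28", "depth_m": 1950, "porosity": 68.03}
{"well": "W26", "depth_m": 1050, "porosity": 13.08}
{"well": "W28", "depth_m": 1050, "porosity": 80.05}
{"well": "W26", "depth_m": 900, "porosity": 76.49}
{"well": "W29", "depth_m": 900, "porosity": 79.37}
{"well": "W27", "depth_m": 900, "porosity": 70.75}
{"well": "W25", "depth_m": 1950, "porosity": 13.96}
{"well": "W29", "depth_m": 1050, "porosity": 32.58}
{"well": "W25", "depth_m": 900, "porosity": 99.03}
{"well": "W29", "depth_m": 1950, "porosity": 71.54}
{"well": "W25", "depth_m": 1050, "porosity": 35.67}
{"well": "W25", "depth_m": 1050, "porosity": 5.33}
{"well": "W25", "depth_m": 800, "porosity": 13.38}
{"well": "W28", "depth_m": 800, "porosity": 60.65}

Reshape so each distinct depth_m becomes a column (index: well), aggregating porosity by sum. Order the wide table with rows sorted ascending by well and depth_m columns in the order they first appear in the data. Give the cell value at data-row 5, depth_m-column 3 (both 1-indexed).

With rows sorted ascending by well, row 5 is well=W29. depth_m columns in first-appearance order: 900, 800, 1950, 1050; column 3 is 1950.
Long rows with well=W29, depth_m=1950: 33.32 + 71.54 = 104.86.

104.86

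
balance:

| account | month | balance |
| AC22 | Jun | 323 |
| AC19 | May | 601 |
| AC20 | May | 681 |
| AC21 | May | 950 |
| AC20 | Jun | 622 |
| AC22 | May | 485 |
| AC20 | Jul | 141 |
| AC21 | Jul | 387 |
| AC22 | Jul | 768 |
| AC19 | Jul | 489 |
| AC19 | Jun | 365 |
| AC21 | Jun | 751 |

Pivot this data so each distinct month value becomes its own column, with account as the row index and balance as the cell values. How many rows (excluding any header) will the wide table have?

4

4 distinct account values → 4 rows.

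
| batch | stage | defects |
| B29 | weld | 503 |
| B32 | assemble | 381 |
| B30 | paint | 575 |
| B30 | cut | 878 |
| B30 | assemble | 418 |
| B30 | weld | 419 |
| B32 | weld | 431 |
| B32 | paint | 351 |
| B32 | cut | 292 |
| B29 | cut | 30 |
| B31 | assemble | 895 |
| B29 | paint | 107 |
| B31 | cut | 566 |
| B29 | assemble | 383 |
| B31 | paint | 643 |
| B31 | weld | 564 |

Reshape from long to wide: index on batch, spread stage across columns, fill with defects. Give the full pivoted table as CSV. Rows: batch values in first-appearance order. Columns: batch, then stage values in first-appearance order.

batch,weld,assemble,paint,cut
B29,503,383,107,30
B32,431,381,351,292
B30,419,418,575,878
B31,564,895,643,566

Columns: batch plus the 4 distinct stage values (weld, assemble, paint, cut).
For example, row B29 column weld takes defects=503 from the long row (B29, weld).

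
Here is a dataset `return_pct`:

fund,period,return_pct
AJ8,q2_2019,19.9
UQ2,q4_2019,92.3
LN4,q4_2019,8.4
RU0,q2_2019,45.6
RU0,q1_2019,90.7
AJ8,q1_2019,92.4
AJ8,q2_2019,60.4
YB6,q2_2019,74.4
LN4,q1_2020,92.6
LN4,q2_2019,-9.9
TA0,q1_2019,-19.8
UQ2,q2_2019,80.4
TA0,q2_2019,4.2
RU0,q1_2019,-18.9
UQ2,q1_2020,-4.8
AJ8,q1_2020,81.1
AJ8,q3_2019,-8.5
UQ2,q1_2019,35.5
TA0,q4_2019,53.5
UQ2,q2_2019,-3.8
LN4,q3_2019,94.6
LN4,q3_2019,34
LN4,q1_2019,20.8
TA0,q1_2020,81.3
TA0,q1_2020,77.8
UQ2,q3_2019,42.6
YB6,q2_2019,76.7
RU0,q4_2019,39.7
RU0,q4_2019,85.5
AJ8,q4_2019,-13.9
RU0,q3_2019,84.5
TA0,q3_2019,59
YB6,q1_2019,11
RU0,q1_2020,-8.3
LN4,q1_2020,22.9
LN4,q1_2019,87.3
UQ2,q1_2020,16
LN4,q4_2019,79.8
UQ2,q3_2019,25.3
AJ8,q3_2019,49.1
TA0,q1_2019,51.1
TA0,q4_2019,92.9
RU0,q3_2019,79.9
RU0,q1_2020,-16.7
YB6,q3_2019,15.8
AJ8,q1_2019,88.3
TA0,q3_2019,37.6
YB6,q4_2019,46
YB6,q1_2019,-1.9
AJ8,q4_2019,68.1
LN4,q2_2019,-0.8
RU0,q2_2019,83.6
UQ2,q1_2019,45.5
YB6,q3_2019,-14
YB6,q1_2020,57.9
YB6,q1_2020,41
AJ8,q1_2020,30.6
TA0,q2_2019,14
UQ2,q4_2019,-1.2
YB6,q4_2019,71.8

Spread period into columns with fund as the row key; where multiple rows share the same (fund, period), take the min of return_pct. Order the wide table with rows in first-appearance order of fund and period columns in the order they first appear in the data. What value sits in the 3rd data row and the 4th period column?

With rows in first-appearance order of fund, row 3 is fund=LN4. period columns in first-appearance order: q2_2019, q4_2019, q1_2019, q1_2020, q3_2019; column 4 is q1_2020.
Long rows with fund=LN4, period=q1_2020: min(92.6, 22.9) = 22.9.

22.9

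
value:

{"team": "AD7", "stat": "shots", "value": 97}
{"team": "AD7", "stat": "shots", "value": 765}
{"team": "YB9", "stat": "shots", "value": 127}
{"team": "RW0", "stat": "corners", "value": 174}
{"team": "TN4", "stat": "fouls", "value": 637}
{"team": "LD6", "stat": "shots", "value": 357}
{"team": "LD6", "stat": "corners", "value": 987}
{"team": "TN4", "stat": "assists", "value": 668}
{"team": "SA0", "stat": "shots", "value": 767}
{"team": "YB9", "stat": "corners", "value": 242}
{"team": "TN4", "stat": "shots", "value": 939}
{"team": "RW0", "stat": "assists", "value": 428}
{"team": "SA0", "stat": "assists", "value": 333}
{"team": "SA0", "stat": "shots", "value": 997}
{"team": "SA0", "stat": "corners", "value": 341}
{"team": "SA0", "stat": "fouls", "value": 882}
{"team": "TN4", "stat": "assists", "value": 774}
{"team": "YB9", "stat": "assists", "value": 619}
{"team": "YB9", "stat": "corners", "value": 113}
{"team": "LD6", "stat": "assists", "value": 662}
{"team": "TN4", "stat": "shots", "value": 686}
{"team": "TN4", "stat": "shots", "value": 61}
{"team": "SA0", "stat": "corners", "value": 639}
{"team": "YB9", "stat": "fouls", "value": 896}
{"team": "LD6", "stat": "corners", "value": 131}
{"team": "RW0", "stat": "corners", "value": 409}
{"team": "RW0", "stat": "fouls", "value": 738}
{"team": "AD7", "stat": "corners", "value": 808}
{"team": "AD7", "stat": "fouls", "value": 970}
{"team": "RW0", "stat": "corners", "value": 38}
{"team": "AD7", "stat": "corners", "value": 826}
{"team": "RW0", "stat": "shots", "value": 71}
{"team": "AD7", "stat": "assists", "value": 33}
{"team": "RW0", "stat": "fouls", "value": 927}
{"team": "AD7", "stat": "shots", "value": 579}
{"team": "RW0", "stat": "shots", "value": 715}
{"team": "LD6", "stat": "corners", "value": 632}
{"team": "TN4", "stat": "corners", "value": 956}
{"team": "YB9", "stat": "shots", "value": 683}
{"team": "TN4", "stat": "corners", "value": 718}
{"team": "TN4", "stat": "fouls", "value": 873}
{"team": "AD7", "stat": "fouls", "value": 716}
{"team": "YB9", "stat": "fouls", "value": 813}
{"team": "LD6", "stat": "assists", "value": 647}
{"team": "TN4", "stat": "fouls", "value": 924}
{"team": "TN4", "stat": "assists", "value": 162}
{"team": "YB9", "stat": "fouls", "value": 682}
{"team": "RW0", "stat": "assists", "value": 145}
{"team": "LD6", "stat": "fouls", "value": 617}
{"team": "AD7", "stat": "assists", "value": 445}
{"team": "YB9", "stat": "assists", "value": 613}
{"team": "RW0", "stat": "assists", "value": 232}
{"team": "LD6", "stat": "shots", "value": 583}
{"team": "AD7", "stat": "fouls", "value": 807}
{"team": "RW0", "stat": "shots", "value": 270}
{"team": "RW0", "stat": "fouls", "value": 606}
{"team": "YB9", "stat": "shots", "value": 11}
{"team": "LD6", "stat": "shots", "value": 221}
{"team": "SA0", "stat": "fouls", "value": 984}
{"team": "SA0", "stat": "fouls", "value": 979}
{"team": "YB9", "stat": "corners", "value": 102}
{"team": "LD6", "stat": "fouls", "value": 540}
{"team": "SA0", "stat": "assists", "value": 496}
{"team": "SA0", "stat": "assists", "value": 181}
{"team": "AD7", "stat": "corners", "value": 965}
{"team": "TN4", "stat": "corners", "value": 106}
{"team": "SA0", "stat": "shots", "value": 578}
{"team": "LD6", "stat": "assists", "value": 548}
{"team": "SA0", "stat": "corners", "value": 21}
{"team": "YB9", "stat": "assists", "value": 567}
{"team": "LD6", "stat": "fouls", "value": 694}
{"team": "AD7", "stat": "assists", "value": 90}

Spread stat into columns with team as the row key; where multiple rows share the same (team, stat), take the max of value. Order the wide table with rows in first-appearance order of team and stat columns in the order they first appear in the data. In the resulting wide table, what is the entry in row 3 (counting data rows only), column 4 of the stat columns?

With rows in first-appearance order of team, row 3 is team=RW0. stat columns in first-appearance order: shots, corners, fouls, assists; column 4 is assists.
Long rows with team=RW0, stat=assists: max(428, 145, 232) = 428.

428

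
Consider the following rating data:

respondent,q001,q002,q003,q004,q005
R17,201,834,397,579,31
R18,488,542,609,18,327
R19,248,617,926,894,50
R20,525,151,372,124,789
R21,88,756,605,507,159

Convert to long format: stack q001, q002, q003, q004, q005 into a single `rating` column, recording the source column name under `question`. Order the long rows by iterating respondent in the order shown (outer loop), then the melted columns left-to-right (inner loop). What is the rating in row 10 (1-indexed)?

327

25 rows total (5 × 5). Row 10: index ⌊(10-1)/5⌋ = 1 into respondent → R18; (10-1) mod 5 = 4 into the melted columns → q005.
So row 10 is (R18, q005, 327); rating = 327.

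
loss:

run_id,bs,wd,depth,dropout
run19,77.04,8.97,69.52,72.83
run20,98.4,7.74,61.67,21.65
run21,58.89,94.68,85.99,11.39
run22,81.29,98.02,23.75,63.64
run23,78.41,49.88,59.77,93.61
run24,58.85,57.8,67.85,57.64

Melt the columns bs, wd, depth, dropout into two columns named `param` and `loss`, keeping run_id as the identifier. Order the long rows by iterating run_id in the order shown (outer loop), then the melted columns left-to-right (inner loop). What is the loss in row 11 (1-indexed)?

85.99

24 rows total (6 × 4). Row 11: index ⌊(11-1)/4⌋ = 2 into run_id → run21; (11-1) mod 4 = 2 into the melted columns → depth.
So row 11 is (run21, depth, 85.99); loss = 85.99.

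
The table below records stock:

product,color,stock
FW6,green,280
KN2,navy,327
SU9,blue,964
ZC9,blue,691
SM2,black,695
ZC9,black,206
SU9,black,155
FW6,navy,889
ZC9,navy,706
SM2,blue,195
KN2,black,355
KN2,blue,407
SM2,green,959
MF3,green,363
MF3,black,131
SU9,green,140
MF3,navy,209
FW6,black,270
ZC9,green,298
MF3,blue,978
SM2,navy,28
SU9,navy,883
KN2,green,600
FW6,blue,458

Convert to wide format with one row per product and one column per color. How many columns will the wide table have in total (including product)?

5

1 column for product plus 4 distinct color values → 5 columns.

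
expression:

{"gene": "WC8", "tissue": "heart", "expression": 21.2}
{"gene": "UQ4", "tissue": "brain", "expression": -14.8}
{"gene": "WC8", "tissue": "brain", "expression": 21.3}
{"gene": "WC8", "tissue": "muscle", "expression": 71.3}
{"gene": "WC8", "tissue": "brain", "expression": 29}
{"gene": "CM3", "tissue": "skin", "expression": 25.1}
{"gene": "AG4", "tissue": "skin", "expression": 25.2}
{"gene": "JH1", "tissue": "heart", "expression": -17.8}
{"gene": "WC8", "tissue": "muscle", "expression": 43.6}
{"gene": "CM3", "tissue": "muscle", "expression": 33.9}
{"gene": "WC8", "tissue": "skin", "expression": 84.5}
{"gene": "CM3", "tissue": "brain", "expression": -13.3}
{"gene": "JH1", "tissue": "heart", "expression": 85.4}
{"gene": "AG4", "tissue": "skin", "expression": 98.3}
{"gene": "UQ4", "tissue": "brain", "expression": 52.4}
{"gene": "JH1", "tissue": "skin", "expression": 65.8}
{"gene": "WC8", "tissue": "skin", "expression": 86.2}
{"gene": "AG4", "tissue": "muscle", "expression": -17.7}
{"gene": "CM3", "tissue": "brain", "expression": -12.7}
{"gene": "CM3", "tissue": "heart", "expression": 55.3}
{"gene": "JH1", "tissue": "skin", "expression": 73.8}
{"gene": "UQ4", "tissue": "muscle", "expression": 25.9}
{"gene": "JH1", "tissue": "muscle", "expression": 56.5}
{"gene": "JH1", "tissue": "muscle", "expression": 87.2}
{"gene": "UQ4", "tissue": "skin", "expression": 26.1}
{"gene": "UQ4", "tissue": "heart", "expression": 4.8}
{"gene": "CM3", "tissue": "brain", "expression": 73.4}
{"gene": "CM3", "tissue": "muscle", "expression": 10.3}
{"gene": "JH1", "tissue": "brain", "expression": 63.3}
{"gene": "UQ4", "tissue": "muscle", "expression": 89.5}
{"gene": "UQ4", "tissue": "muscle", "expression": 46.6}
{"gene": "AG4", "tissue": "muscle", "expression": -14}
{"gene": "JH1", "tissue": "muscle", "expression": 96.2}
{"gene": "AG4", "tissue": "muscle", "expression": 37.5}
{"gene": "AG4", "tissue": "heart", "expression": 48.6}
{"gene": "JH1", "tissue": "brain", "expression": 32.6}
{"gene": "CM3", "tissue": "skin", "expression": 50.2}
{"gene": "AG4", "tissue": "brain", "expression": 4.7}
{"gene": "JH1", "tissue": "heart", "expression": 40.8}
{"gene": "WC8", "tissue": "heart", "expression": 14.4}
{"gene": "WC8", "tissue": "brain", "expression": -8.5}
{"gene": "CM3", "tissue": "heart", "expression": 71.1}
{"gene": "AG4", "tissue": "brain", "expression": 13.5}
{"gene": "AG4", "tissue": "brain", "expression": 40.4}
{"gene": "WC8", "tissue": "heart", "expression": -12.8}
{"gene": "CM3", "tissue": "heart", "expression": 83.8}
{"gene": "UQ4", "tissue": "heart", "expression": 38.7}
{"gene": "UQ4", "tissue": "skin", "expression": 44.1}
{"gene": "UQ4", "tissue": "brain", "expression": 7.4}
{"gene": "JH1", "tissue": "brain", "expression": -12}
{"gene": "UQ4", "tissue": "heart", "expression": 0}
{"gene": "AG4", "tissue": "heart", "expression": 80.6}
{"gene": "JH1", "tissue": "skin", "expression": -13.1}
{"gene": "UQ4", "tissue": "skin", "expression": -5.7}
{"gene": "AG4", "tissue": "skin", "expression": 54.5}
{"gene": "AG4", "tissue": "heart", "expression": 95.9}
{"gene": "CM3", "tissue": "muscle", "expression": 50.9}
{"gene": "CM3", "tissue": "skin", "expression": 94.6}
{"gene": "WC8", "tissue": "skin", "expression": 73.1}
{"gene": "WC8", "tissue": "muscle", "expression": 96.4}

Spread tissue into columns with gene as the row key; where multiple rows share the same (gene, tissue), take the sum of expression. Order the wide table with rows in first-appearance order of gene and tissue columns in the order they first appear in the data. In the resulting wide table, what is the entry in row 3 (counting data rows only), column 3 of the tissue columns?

With rows in first-appearance order of gene, row 3 is gene=CM3. tissue columns in first-appearance order: heart, brain, muscle, skin; column 3 is muscle.
Long rows with gene=CM3, tissue=muscle: 33.9 + 10.3 + 50.9 = 95.1.

95.1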